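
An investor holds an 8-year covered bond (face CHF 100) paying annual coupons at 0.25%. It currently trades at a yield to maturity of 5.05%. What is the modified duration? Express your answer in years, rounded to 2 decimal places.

7.53 years

Periodic yield y = 0.0505. First find Macaulay duration:
  t   CF        PV=CF/(1+0.0505)^t    t·PV
  1         0.25         0.2380         0.2380
  2         0.25         0.2265         0.4531
  3         0.25         0.2157         0.6470
  4         0.25         0.2053         0.8211
  5         0.25         0.1954         0.9771
  6         0.25         0.1860         1.1161
  7         0.25         0.1771         1.2396
  8       100.25        67.5952       540.7617
  Σ                     69.0392       546.2536
P = 69.0392; Macaulay duration = 546.2536 / 69.0392 = 7.91223 years.
Modified duration = D_Mac / (1 + y) = 7.91223 / 1.0505 = 7.53187 years.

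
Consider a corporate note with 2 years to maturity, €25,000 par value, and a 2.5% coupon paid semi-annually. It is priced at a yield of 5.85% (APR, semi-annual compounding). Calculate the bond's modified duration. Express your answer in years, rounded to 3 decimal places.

1.906 years

Periodic yield y = 0.02925. First find Macaulay duration:
  t   CF        PV=CF/(1+0.02925)^t    t·PV
  1       312.50       303.6191       303.6191
  2       312.50       294.9907       589.9813
  3       312.50       286.6074       859.8222
  4    25,312.50    22,555.4522    90,221.8087
  Σ                 23,440.6694    91,975.2313
P = 23,440.6694; Macaulay duration = 91,975.2313 / 23,440.6694 = 3.92375 half-year periods = 1.96187 years.
Modified duration = D_Mac / (1 + y) = 1.96187 / 1.02925 = 1.90612 years.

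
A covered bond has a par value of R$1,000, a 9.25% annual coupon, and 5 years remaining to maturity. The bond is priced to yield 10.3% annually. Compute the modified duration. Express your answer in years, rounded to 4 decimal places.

Periodic yield y = 0.103. First find Macaulay duration:
  t   CF        PV=CF/(1+0.103)^t    t·PV
  1        92.50        83.8622        83.8622
  2        92.50        76.0310       152.0620
  3        92.50        68.9311       206.7933
  4        92.50        62.4942       249.9768
  5     1,092.50       669.1814     3,345.9072
  Σ                    960.4999     4,038.6014
P = 960.4999; Macaulay duration = 4,038.6014 / 960.4999 = 4.20469 years.
Modified duration = D_Mac / (1 + y) = 4.20469 / 1.103 = 3.81205 years.

3.8120 years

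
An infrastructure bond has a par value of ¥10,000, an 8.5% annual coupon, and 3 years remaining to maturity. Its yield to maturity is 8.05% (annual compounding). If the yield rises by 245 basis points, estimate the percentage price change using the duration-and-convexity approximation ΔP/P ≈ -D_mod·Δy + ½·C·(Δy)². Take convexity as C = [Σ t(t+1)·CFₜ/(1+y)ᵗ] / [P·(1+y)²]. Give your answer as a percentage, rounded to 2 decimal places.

-6.01%

With y = 0.0805:
  t   CF        PV=CF/(1+0.0805)^t    t·PV        t(t+1)·PV
  1       850.00       786.6728       786.6728       1,573.3457
  2       850.00       728.0637     1,456.1274       4,368.3822
  3    10,850.00     8,601.1283    25,803.3848     103,213.5393
  Σ                 10,115.8648    28,046.1851     109,155.2672
P = 10,115.8648; D_Mac = 2.77250 yrs; D_mod = 2.56594 yrs; C = 9.24256.
Duration effect: -2.56594 × (+0.0245) = -0.062865
Convexity effect: 0.5 × 9.24256 × (0.0245)² = +0.0027739
ΔP/P ≈ -0.062865 + 0.0027739 = -0.060092 = -6.0092%.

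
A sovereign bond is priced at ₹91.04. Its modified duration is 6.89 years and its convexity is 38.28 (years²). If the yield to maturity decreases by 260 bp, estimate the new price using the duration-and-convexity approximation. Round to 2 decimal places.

₹108.53

Duration effect: -D_mod·Δy = -6.89 × (-0.026) = +0.179140
Convexity effect: ½·C·(Δy)² = 0.5 × 38.28 × (-0.026)² = +0.01293864
ΔP/P ≈ +0.179140 + 0.01293864 = +0.19207864
New price ≈ 91.04 × (1 + 0.19207864) = 108.5268393856.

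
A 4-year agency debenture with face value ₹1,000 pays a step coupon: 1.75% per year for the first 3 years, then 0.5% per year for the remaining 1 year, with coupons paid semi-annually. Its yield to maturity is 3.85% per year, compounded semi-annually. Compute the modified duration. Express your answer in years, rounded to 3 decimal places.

3.803 years

Periodic yield y = 0.01925. First find Macaulay duration:
  t   CF        PV=CF/(1+0.01925)^t    t·PV
  1         8.75         8.5847         8.5847
  2         8.75         8.4226        16.8452
  3         8.75         8.2635        24.7906
  4         8.75         8.1075        32.4299
  5         8.75         7.9543        39.7717
  6         8.75         7.8041        46.8247
  7         2.50         2.1876        15.3134
  8     1,002.50       860.6739     6,885.3910
  Σ                    911.9983     7,069.9513
P = 911.9983; Macaulay duration = 7,069.9513 / 911.9983 = 7.75215 half-year periods = 3.87608 years.
Modified duration = D_Mac / (1 + y) = 3.87608 / 1.01925 = 3.80287 years.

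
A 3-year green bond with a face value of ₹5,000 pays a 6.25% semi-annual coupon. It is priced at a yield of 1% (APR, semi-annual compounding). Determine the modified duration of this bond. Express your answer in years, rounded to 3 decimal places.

2.785 years

Periodic yield y = 0.005. First find Macaulay duration:
  t   CF        PV=CF/(1+0.005)^t    t·PV
  1       156.25       155.4726       155.4726
  2       156.25       154.6991       309.3983
  3       156.25       153.9295       461.7885
  4       156.25       153.1637       612.6547
  5       156.25       152.4017       762.0083
  6     5,156.25     5,004.2338    30,025.4030
  Σ                  5,773.9005    32,326.7255
P = 5,773.9005; Macaulay duration = 32,326.7255 / 5,773.9005 = 5.59877 half-year periods = 2.79938 years.
Modified duration = D_Mac / (1 + y) = 2.79938 / 1.005 = 2.78546 years.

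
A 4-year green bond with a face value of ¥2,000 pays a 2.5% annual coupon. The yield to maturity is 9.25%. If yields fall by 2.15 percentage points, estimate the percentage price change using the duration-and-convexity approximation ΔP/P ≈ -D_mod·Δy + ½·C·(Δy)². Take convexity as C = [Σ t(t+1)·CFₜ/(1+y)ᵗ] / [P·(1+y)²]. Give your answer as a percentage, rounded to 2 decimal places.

With y = 0.0925:
  t   CF        PV=CF/(1+0.0925)^t    t·PV        t(t+1)·PV
  1        50.00        45.7666        45.7666          91.5332
  2        50.00        41.8916        83.7832         251.3497
  3        50.00        38.3447       115.0342         460.1367
  4     2,050.00     1,439.0241     5,756.0965      28,780.4827
  Σ                  1,565.0271     6,000.6806      29,583.5024
P = 1,565.0271; D_Mac = 3.83423 yrs; D_mod = 3.50960 yrs; C = 15.83743.
Duration effect: -3.50960 × (-0.0215) = +0.075456
Convexity effect: 0.5 × 15.83743 × (-0.0215)² = +0.0036604
ΔP/P ≈ +0.075456 + 0.0036604 = +0.079117 = +7.9117%.

+7.91%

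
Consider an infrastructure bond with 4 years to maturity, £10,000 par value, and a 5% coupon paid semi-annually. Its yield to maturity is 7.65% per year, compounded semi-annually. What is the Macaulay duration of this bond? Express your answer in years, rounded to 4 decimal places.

3.6557 years

Periodic yield y = 0.03825. Discount each cash flow and weight by its period:
  t   CF        PV=CF/(1+0.03825)^t    t·PV
  1       250.00       240.7898       240.7898
  2       250.00       231.9189       463.8378
  3       250.00       223.3748       670.1244
  4       250.00       215.1455       860.5820
  5       250.00       207.2194     1,036.0968
  6       250.00       199.5852     1,197.5113
  7       250.00       192.2323     1,345.6263
  8    10,250.00     7,591.1635    60,729.3082
  Σ                  9,101.4294    66,543.8766
Price P = Σ PV = 9,101.4294.
Macaulay duration = Σ(t·PV) / P = 66,543.8766 / 9,101.4294 = 7.31137 half-year periods.
In years: 7.31137 / 2 = 3.65568 years.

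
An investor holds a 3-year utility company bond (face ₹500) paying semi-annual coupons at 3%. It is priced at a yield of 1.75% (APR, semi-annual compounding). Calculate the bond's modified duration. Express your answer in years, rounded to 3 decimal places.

2.869 years

Periodic yield y = 0.00875. First find Macaulay duration:
  t   CF        PV=CF/(1+0.00875)^t    t·PV
  1         7.50         7.4349         7.4349
  2         7.50         7.3705        14.7409
  3         7.50         7.3065        21.9196
  4         7.50         7.2431        28.9726
  5         7.50         7.1803        35.9016
  6       507.50       481.6535     2,889.9213
  Σ                    518.1889     2,998.8908
P = 518.1889; Macaulay duration = 2,998.8908 / 518.1889 = 5.78725 half-year periods = 2.89363 years.
Modified duration = D_Mac / (1 + y) = 2.89363 / 1.00875 = 2.86853 years.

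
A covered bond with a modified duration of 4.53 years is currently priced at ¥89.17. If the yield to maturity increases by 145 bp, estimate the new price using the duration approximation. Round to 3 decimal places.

¥83.313

Duration approximation: ΔP/P ≈ -D_mod · Δy = -4.53 × (+0.0145) = -0.065685.
New price ≈ 89.17 × (1 - 0.065685) = 83.31286855.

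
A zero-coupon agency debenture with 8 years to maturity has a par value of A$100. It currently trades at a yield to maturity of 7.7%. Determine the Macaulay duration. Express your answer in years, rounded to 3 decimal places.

8.000 years

A zero-coupon bond has a single cash flow at maturity, so its Macaulay duration equals its maturity: 8 years.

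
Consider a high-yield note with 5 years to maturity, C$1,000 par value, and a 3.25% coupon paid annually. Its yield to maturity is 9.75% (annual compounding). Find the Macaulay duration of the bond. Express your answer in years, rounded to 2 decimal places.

4.64 years

Periodic yield y = 0.0975. Discount each cash flow and weight by its year:
  t   CF        PV=CF/(1+0.0975)^t    t·PV
  1        32.50        29.6128        29.6128
  2        32.50        26.9820        53.9640
  3        32.50        24.5850        73.7549
  4        32.50        22.4009        89.6036
  5     1,032.50       648.4364     3,242.1822
  Σ                    752.0171     3,489.1175
Price P = Σ PV = 752.0171.
Macaulay duration = Σ(t·PV) / P = 3,489.1175 / 752.0171 = 4.63968 years.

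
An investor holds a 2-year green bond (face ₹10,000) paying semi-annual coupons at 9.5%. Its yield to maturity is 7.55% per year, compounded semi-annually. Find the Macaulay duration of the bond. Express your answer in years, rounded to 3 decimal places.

1.871 years

Periodic yield y = 0.03775. Discount each cash flow and weight by its period:
  t   CF        PV=CF/(1+0.03775)^t    t·PV
  1       475.00       457.7210       457.7210
  2       475.00       441.0706       882.1412
  3       475.00       425.0259     1,275.0777
  4    10,475.00     9,031.9820    36,127.9280
  Σ                 10,355.7995    38,742.8679
Price P = Σ PV = 10,355.7995.
Macaulay duration = Σ(t·PV) / P = 38,742.8679 / 10,355.7995 = 3.74118 half-year periods.
In years: 3.74118 / 2 = 1.87059 years.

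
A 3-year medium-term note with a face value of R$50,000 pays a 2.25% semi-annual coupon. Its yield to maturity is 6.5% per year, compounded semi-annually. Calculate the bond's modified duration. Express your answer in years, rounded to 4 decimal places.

2.8199 years

Periodic yield y = 0.0325. First find Macaulay duration:
  t   CF        PV=CF/(1+0.0325)^t    t·PV
  1       562.50       544.7942       544.7942
  2       562.50       527.6457     1,055.2914
  3       562.50       511.0370     1,533.1110
  4       562.50       494.9511     1,979.8044
  5       562.50       479.3715     2,396.8576
  6    50,562.50    41,733.8237   250,402.9421
  Σ                 44,291.6232   257,912.8007
P = 44,291.6232; Macaulay duration = 257,912.8007 / 44,291.6232 = 5.82306 half-year periods = 2.91153 years.
Modified duration = D_Mac / (1 + y) = 2.91153 / 1.0325 = 2.81988 years.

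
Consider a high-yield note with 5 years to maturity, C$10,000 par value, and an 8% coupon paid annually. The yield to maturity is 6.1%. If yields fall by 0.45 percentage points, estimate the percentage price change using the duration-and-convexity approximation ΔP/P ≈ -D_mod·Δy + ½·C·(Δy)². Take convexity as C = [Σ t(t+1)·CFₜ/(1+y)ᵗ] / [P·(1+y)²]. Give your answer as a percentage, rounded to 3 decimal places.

With y = 0.061:
  t   CF        PV=CF/(1+0.061)^t    t·PV        t(t+1)·PV
  1       800.00       754.0057       754.0057       1,508.0113
  2       800.00       710.6557     1,421.3113       4,263.9340
  3       800.00       669.7980     2,009.3939       8,037.5758
  4       800.00       631.2893     2,525.1573      12,625.7867
  5    10,800.00     8,032.4279    40,162.1395     240,972.8370
  Σ                 10,798.1765    46,872.0078     267,408.1447
P = 10,798.1765; D_Mac = 4.34073 yrs; D_mod = 4.09117 yrs; C = 21.99852.
Duration effect: -4.09117 × (-0.0045) = +0.018410
Convexity effect: 0.5 × 21.99852 × (-0.0045)² = +0.0002227
ΔP/P ≈ +0.018410 + 0.0002227 = +0.018633 = +1.8633%.

+1.863%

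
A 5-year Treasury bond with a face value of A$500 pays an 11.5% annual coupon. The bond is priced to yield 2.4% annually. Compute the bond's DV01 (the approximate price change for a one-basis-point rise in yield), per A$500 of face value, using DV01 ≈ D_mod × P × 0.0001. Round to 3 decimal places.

Periodic yield y = 0.024.
  t   CF        PV=CF/(1+0.024)^t    t·PV
  1        57.50        56.1523        56.1523
  2        57.50        54.8363       109.6725
  3        57.50        53.5510       160.6531
  4        57.50        52.2959       209.1838
  5       557.50       495.1595     2,475.7973
  Σ                    711.9951     3,011.4592
P = 711.9951; D_Mac = 4.22961 yrs; D_mod = 4.13048 yrs.
DV01 ≈ 4.13048 × 711.9951 × 0.0001 = 0.294088.

A$0.294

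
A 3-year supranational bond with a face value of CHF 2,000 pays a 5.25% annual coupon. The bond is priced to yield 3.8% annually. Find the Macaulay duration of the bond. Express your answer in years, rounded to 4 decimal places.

Periodic yield y = 0.038. Discount each cash flow and weight by its year:
  t   CF        PV=CF/(1+0.038)^t    t·PV
  1       105.00       101.1561       101.1561
  2       105.00        97.4529       194.9057
  3     2,105.00     1,882.1752     5,646.5255
  Σ                  2,080.7841     5,942.5873
Price P = Σ PV = 2,080.7841.
Macaulay duration = Σ(t·PV) / P = 5,942.5873 / 2,080.7841 = 2.85594 years.

2.8559 years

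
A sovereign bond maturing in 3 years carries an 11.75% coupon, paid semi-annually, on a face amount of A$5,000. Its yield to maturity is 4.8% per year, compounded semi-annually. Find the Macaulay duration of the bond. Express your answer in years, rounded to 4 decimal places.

2.6501 years

Periodic yield y = 0.024. Discount each cash flow and weight by its period:
  t   CF        PV=CF/(1+0.024)^t    t·PV
  1       293.75       286.8652       286.8652
  2       293.75       280.1418       560.2837
  3       293.75       273.5760       820.7280
  4       293.75       267.1641     1,068.6563
  5       293.75       260.9024     1,304.5121
  6     5,293.75     4,591.5962    27,549.5772
  Σ                  5,960.2458    31,590.6224
Price P = Σ PV = 5,960.2458.
Macaulay duration = Σ(t·PV) / P = 31,590.6224 / 5,960.2458 = 5.30022 half-year periods.
In years: 5.30022 / 2 = 2.65011 years.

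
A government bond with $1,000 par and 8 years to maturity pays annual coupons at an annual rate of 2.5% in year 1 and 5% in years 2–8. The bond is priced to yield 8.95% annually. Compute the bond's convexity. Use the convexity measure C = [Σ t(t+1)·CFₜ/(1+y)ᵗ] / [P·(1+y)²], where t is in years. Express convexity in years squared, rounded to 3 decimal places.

48.148

With y = 0.0895:
  t   CF        PV=CF/(1+0.0895)^t    t·PV        t(t+1)·PV
  1        25.00        22.9463        22.9463          45.8926
  2        50.00        42.1226        84.2453         252.7358
  3        50.00        38.6624       115.9871         463.9483
  4        50.00        35.4863       141.9453         709.7266
  5        50.00        32.5712       162.8560         977.1362
  6        50.00        29.8956       179.3733       1,255.6132
  7        50.00        27.4397       192.0779       1,536.6232
  8     1,050.00       528.8974     4,231.1791      38,080.6120
  Σ                    758.0215     5,130.6103      43,322.2878
P = 758.0215.
Convexity = Σ t(t+1)·PV / [P·(1+y)²] = 43,322.2878 / (758.0215 × 1.187010) = 48.14768.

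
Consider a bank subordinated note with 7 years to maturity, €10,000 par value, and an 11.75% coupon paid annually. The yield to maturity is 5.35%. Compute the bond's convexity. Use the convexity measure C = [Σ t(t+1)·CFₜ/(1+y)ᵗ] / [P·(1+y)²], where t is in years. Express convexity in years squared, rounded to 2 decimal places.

With y = 0.0535:
  t   CF        PV=CF/(1+0.0535)^t    t·PV        t(t+1)·PV
  1     1,175.00     1,115.3299     1,115.3299       2,230.6597
  2     1,175.00     1,058.6899     2,117.3799       6,352.1396
  3     1,175.00     1,004.9264     3,014.7791      12,059.1166
  4     1,175.00       953.8931     3,815.5724      19,077.8620
  5     1,175.00       905.4514     4,527.2572      27,163.5434
  6     1,175.00       859.4698     5,156.8189      36,097.7321
  7    11,175.00     7,759.0000    54,313.0000     434,504.0003
  Σ                 13,656.7605    74,060.1374     537,485.0537
P = 13,656.7605.
Convexity = Σ t(t+1)·PV / [P·(1+y)²] = 537,485.0537 / (13,656.7605 × 1.109862) = 35.46089.

35.46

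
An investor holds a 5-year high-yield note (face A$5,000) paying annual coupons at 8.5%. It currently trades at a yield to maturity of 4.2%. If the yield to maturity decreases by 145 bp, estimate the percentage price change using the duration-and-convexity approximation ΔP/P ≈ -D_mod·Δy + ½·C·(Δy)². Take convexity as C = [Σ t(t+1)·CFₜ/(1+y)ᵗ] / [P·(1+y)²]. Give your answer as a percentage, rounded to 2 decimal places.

With y = 0.042:
  t   CF        PV=CF/(1+0.042)^t    t·PV        t(t+1)·PV
  1       425.00       407.8695       407.8695         815.7390
  2       425.00       391.4294       782.8589       2,348.5767
  3       425.00       375.6521     1,126.9562       4,507.8247
  4       425.00       360.5106     1,442.0425       7,210.2123
  5     5,425.00     4,416.3262    22,081.6312     132,489.7872
  Σ                  5,951.7878    25,841.3582     147,372.1398
P = 5,951.7878; D_Mac = 4.34178 yrs; D_mod = 4.16678 yrs; C = 22.80513.
Duration effect: -4.16678 × (-0.0145) = +0.060418
Convexity effect: 0.5 × 22.80513 × (-0.0145)² = +0.0023974
ΔP/P ≈ +0.060418 + 0.0023974 = +0.062816 = +6.2816%.

+6.28%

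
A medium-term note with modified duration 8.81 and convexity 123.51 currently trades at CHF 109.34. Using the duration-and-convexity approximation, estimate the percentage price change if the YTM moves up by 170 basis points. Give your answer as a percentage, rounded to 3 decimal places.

Duration effect: -D_mod·Δy = -8.81 × (+0.017) = -0.149770
Convexity effect: ½·C·(Δy)² = 0.5 × 123.51 × (0.017)² = +0.017847195
ΔP/P ≈ -0.149770 + 0.017847195 = -0.131922805
= -13.1922805%.

-13.192%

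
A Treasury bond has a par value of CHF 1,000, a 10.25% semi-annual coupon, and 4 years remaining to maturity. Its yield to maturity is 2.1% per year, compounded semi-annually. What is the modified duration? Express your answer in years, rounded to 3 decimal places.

Periodic yield y = 0.0105. First find Macaulay duration:
  t   CF        PV=CF/(1+0.0105)^t    t·PV
  1        51.25        50.7175        50.7175
  2        51.25        50.1905       100.3809
  3        51.25        49.6689       149.0068
  4        51.25        49.1528       196.6114
  5        51.25        48.6421       243.2105
  6        51.25        48.1367       288.8200
  7        51.25        47.6365       333.4553
  8     1,051.25       966.9755     7,735.8039
  Σ                  1,311.1204     9,098.0063
P = 1,311.1204; Macaulay duration = 9,098.0063 / 1,311.1204 = 6.93911 half-year periods = 3.46955 years.
Modified duration = D_Mac / (1 + y) = 3.46955 / 1.0105 = 3.43350 years.

3.434 years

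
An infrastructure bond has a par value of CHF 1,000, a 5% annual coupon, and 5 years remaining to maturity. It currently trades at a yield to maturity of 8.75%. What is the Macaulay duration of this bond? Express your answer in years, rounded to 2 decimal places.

Periodic yield y = 0.0875. Discount each cash flow and weight by its year:
  t   CF        PV=CF/(1+0.0875)^t    t·PV
  1        50.00        45.9770        45.9770
  2        50.00        42.2777        84.5554
  3        50.00        38.8761       116.6282
  4        50.00        35.7481       142.9924
  5     1,050.00       690.3081     3,451.5405
  Σ                    853.1870     3,841.6935
Price P = Σ PV = 853.1870.
Macaulay duration = Σ(t·PV) / P = 3,841.6935 / 853.1870 = 4.50276 years.

4.50 years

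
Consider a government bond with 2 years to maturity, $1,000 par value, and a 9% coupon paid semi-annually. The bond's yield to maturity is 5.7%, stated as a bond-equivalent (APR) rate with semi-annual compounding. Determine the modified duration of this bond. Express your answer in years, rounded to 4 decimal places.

1.8266 years

Periodic yield y = 0.0285. First find Macaulay duration:
  t   CF        PV=CF/(1+0.0285)^t    t·PV
  1        45.00        43.7530        43.7530
  2        45.00        42.5406        85.0813
  3        45.00        41.3618       124.0855
  4     1,045.00       933.8973     3,735.5891
  Σ                  1,061.5528     3,988.5088
P = 1,061.5528; Macaulay duration = 3,988.5088 / 1,061.5528 = 3.75724 half-year periods = 1.87862 years.
Modified duration = D_Mac / (1 + y) = 1.87862 / 1.0285 = 1.82656 years.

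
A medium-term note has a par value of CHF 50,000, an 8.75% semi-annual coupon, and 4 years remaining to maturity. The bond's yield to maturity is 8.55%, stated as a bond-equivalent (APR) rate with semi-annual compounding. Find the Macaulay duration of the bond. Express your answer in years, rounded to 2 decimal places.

Periodic yield y = 0.04275. Discount each cash flow and weight by its period:
  t   CF        PV=CF/(1+0.04275)^t    t·PV
  1     2,187.50     2,097.8183     2,097.8183
  2     2,187.50     2,011.8133     4,023.6265
  3     2,187.50     1,929.3342     5,788.0026
  4     2,187.50     1,850.2366     7,400.9464
  5     2,187.50     1,774.3818     8,871.9089
  6     2,187.50     1,701.6368    10,209.8208
  7     2,187.50     1,631.8742    11,423.1193
  8    52,187.50    37,335.7521   298,686.0171
  Σ                 50,332.8472   348,501.2599
Price P = Σ PV = 50,332.8472.
Macaulay duration = Σ(t·PV) / P = 348,501.2599 / 50,332.8472 = 6.92393 half-year periods.
In years: 6.92393 / 2 = 3.46197 years.

3.46 years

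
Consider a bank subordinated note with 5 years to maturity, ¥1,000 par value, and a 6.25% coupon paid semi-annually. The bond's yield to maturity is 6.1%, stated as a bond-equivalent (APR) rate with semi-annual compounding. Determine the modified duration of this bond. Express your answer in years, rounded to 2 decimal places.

4.24 years

Periodic yield y = 0.0305. First find Macaulay duration:
  t   CF        PV=CF/(1+0.0305)^t    t·PV
  1        31.25        30.3251        30.3251
  2        31.25        29.4275        58.8551
  3        31.25        28.5566        85.6697
  4        31.25        27.7114       110.8455
  5        31.25        26.8912       134.4560
  6        31.25        26.0953       156.5717
  7        31.25        25.3229       177.2605
  8        31.25        24.5734       196.5876
  9        31.25        23.8461       214.6152
  10    1,031.25       763.6318     7,636.3179
  Σ                  1,006.3814     8,801.5043
P = 1,006.3814; Macaulay duration = 8,801.5043 / 1,006.3814 = 8.74569 half-year periods = 4.37285 years.
Modified duration = D_Mac / (1 + y) = 4.37285 / 1.0305 = 4.24342 years.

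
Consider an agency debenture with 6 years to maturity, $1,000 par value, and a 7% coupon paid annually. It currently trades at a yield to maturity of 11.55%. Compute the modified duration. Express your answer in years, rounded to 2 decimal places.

Periodic yield y = 0.1155. First find Macaulay duration:
  t   CF        PV=CF/(1+0.1155)^t    t·PV
  1        70.00        62.7521        62.7521
  2        70.00        56.2547       112.5094
  3        70.00        50.4300       151.2901
  4        70.00        45.2085       180.8339
  5        70.00        40.5275       202.6377
  6     1,070.00       555.3494     3,332.0966
  Σ                    810.5223     4,042.1198
P = 810.5223; Macaulay duration = 4,042.1198 / 810.5223 = 4.98706 years.
Modified duration = D_Mac / (1 + y) = 4.98706 / 1.1155 = 4.47069 years.

4.47 years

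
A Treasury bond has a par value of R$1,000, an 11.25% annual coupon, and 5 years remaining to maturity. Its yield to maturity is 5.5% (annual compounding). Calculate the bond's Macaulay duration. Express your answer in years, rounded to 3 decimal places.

4.187 years

Periodic yield y = 0.055. Discount each cash flow and weight by its year:
  t   CF        PV=CF/(1+0.055)^t    t·PV
  1       112.50       106.6351       106.6351
  2       112.50       101.0759       202.1518
  3       112.50        95.8065       287.4196
  4       112.50        90.8119       363.2475
  5     1,112.50       851.2120     4,256.0598
  Σ                  1,245.5414     5,215.5139
Price P = Σ PV = 1,245.5414.
Macaulay duration = Σ(t·PV) / P = 5,215.5139 / 1,245.5414 = 4.18735 years.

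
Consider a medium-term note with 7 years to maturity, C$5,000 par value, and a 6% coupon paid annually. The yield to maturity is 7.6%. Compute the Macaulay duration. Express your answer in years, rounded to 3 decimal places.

Periodic yield y = 0.076. Discount each cash flow and weight by its year:
  t   CF        PV=CF/(1+0.076)^t    t·PV
  1       300.00       278.8104       278.8104
  2       300.00       259.1175       518.2350
  3       300.00       240.8155       722.4465
  4       300.00       223.8062       895.2249
  5       300.00       207.9984     1,039.9918
  6       300.00       193.3070     1,159.8421
  7     5,300.00     3,173.8761    22,217.1328
  Σ                  4,577.7311    26,831.6834
Price P = Σ PV = 4,577.7311.
Macaulay duration = Σ(t·PV) / P = 26,831.6834 / 4,577.7311 = 5.86135 years.

5.861 years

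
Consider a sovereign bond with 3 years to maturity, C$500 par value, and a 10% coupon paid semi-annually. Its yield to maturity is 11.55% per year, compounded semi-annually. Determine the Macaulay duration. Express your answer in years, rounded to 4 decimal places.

Periodic yield y = 0.05775. Discount each cash flow and weight by its period:
  t   CF        PV=CF/(1+0.05775)^t    t·PV
  1        25.00        23.6351        23.6351
  2        25.00        22.3447        44.6893
  3        25.00        21.1247        63.3742
  4        25.00        19.9714        79.8855
  5        25.00        18.8810        94.4050
  6       525.00       374.8531     2,249.1186
  Σ                    480.8099     2,555.1076
Price P = Σ PV = 480.8099.
Macaulay duration = Σ(t·PV) / P = 2,555.1076 / 480.8099 = 5.31417 half-year periods.
In years: 5.31417 / 2 = 2.65709 years.

2.6571 years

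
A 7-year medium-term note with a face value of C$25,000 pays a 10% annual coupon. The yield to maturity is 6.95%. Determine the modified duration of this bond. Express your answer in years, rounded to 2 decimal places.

5.13 years

Periodic yield y = 0.0695. First find Macaulay duration:
  t   CF        PV=CF/(1+0.0695)^t    t·PV
  1     2,500.00     2,337.5409     2,337.5409
  2     2,500.00     2,185.6390     4,371.2780
  3     2,500.00     2,043.6082     6,130.8247
  4     2,500.00     1,910.8071     7,643.2285
  5     2,500.00     1,786.6359     8,933.1797
  6     2,500.00     1,670.5338    10,023.2030
  7    27,500.00    17,181.7411   120,272.1879
  Σ                 29,116.5062   159,711.4427
P = 29,116.5062; Macaulay duration = 159,711.4427 / 29,116.5062 = 5.48525 years.
Modified duration = D_Mac / (1 + y) = 5.48525 / 1.0695 = 5.12880 years.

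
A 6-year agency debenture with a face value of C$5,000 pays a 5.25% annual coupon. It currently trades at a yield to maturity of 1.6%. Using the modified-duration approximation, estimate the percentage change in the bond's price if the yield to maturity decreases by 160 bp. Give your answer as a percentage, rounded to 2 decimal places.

+8.46%

Periodic yield y = 0.016. Modified duration first:
  t   CF        PV=CF/(1+0.016)^t    t·PV
  1       262.50       258.3661       258.3661
  2       262.50       254.2974       508.5948
  3       262.50       250.2927       750.8781
  4       262.50       246.3511       985.4043
  5       262.50       242.4715     1,212.3577
  6     5,262.50     4,784.4262    28,706.5573
  Σ                  6,036.2051    32,422.1583
P = 6,036.2051; D_Mac = 5.37128 yrs; D_mod = 5.37128/(1+0.016) = 5.28669 yrs.
ΔP/P ≈ -D_mod · Δy = -5.28669 × (-0.016) = +0.084587 = +8.4587%.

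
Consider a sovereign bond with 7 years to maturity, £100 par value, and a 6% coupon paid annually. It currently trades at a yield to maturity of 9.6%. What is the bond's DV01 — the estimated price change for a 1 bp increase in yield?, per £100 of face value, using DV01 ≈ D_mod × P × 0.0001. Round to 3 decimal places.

£0.043

Periodic yield y = 0.096.
  t   CF        PV=CF/(1+0.096)^t    t·PV
  1         6.00         5.4745         5.4745
  2         6.00         4.9949         9.9899
  3         6.00         4.5574        13.6723
  4         6.00         4.1582        16.6329
  5         6.00         3.7940        18.9701
  6         6.00         3.4617        20.7701
  7       106.00        55.7997       390.5980
  Σ                     82.2405       476.1077
P = 82.2405; D_Mac = 5.78921 yrs; D_mod = 5.28213 yrs.
DV01 ≈ 5.28213 × 82.2405 × 0.0001 = 0.043440.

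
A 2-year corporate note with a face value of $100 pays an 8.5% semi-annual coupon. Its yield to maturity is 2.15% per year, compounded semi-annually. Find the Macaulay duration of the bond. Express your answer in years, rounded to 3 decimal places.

1.889 years

Periodic yield y = 0.01075. Discount each cash flow and weight by its period:
  t   CF        PV=CF/(1+0.01075)^t    t·PV
  1         4.25         4.2048         4.2048
  2         4.25         4.1601         8.3202
  3         4.25         4.1158        12.3475
  4       104.25        99.8852       399.5407
  Σ                    112.3659       424.4132
Price P = Σ PV = 112.3659.
Macaulay duration = Σ(t·PV) / P = 424.4132 / 112.3659 = 3.77706 half-year periods.
In years: 3.77706 / 2 = 1.88853 years.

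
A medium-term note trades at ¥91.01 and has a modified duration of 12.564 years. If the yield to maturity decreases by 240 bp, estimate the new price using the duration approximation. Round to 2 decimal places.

¥118.45

Duration approximation: ΔP/P ≈ -D_mod · Δy = -12.564 × (-0.024) = +0.301536.
New price ≈ 91.01 × (1 + 0.301536) = 118.45279136.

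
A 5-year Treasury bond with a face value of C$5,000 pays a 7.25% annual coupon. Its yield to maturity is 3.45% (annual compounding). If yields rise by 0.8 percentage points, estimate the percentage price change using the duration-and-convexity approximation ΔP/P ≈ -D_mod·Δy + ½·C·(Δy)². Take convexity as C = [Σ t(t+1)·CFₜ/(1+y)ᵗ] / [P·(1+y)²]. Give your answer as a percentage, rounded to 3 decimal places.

-3.343%

With y = 0.0345:
  t   CF        PV=CF/(1+0.0345)^t    t·PV        t(t+1)·PV
  1       362.50       350.4108       350.4108         700.8217
  2       362.50       338.7248       677.4496       2,032.3489
  3       362.50       327.4285       982.2856       3,929.1424
  4       362.50       316.5090     1,266.0359       6,330.1795
  5     5,362.50     4,526.0029    22,630.0146     135,780.0877
  Σ                  5,859.0761    25,906.1966     148,772.5802
P = 5,859.0761; D_Mac = 4.42155 yrs; D_mod = 4.27409 yrs; C = 23.72645.
Duration effect: -4.27409 × (+0.008) = -0.034193
Convexity effect: 0.5 × 23.72645 × (0.008)² = +0.0007592
ΔP/P ≈ -0.034193 + 0.0007592 = -0.033434 = -3.3434%.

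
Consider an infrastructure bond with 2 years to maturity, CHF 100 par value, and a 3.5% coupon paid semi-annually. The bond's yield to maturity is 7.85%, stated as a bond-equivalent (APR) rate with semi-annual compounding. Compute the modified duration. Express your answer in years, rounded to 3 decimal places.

Periodic yield y = 0.03925. First find Macaulay duration:
  t   CF        PV=CF/(1+0.03925)^t    t·PV
  1         1.75         1.6839         1.6839
  2         1.75         1.6203         3.2406
  3         1.75         1.5591         4.6773
  4       101.75        87.2277       348.9107
  Σ                     92.0910       358.5126
P = 92.0910; Macaulay duration = 358.5126 / 92.0910 = 3.89302 half-year periods = 1.94651 years.
Modified duration = D_Mac / (1 + y) = 1.94651 / 1.03925 = 1.87300 years.

1.873 years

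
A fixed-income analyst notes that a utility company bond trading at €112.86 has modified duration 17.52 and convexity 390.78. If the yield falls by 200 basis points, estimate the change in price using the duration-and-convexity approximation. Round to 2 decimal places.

+€48.37

Duration effect: -D_mod·Δy = -17.52 × (-0.02) = +0.350400
Convexity effect: ½·C·(Δy)² = 0.5 × 390.78 × (-0.02)² = +0.0781560
ΔP/P ≈ +0.350400 + 0.0781560 = +0.428556
ΔP ≈ 112.86 × (+0.428556) = +48.36683016.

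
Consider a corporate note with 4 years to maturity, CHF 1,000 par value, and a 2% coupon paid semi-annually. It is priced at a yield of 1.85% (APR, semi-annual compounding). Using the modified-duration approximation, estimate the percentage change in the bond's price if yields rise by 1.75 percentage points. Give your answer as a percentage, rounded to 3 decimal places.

Periodic yield y = 0.00925. Modified duration first:
  t   CF        PV=CF/(1+0.00925)^t    t·PV
  1        10.00         9.9083         9.9083
  2        10.00         9.8175        19.6351
  3        10.00         9.7276        29.1827
  4        10.00         9.6384        38.5536
  5        10.00         9.5501        47.7503
  6        10.00         9.4625        56.7752
  7        10.00         9.3758        65.6307
  8     1,010.00       938.2775     7,506.2201
  Σ                  1,005.7578     7,773.6560
P = 1,005.7578; D_Mac = 7.72915 half-year periods = 3.86458 yrs; D_mod = 3.86458/(1+0.00925) = 3.82916 yrs.
ΔP/P ≈ -D_mod · Δy = -3.82916 × (+0.0175) = -0.067010 = -6.7010%.

-6.701%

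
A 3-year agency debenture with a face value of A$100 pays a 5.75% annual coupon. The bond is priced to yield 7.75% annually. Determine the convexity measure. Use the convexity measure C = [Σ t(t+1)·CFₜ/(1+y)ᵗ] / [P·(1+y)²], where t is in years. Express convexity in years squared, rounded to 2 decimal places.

With y = 0.0775:
  t   CF        PV=CF/(1+0.0775)^t    t·PV        t(t+1)·PV
  1         5.75         5.3364         5.3364          10.6729
  2         5.75         4.9526         9.9052          29.7156
  3       105.75        84.5334       253.6003       1,014.4013
  Σ                     94.8225       268.8419       1,054.7897
P = 94.8225.
Convexity = Σ t(t+1)·PV / [P·(1+y)²] = 1,054.7897 / (94.8225 × 1.161006) = 9.58120.

9.58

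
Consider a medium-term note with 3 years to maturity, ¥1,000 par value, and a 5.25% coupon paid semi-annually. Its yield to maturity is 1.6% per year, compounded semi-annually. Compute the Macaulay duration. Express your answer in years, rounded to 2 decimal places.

Periodic yield y = 0.008. Discount each cash flow and weight by its period:
  t   CF        PV=CF/(1+0.008)^t    t·PV
  1        26.25        26.0417        26.0417
  2        26.25        25.8350        51.6700
  3        26.25        25.6299        76.8898
  4        26.25        25.4265       101.7061
  5        26.25        25.2247       126.1237
  6     1,026.25       978.3404     5,870.0423
  Σ                  1,106.4982     6,252.4736
Price P = Σ PV = 1,106.4982.
Macaulay duration = Σ(t·PV) / P = 6,252.4736 / 1,106.4982 = 5.65069 half-year periods.
In years: 5.65069 / 2 = 2.82534 years.

2.83 years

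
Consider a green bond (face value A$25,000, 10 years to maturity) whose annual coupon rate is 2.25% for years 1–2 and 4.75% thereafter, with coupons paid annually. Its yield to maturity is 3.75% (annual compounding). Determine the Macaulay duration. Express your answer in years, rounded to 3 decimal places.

8.578 years

Periodic yield y = 0.0375. Discount each cash flow and weight by its year:
  t   CF        PV=CF/(1+0.0375)^t    t·PV
  1       562.50       542.1687       542.1687
  2       562.50       522.5722     1,045.1444
  3     1,187.50     1,063.3330     3,189.9991
  4     1,187.50     1,024.8993     4,099.5972
  5     1,187.50       987.8547     4,939.2737
  6     1,187.50       952.1492     5,712.8949
  7     1,187.50       917.7341     6,424.1389
  8     1,187.50       884.5630     7,076.5041
  9     1,187.50       852.5909     7,673.3177
  10   26,187.50    18,122.2863   181,222.8627
  Σ                 25,870.1514   221,925.9014
Price P = Σ PV = 25,870.1514.
Macaulay duration = Σ(t·PV) / P = 221,925.9014 / 25,870.1514 = 8.57845 years.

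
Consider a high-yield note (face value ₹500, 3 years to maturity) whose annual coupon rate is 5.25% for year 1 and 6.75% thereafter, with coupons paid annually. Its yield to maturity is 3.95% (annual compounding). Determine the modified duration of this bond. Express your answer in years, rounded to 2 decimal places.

2.74 years

Periodic yield y = 0.0395. First find Macaulay duration:
  t   CF        PV=CF/(1+0.0395)^t    t·PV
  1        26.25        25.2525        25.2525
  2        33.75        31.2338        62.4676
  3       533.75       475.1868     1,425.5605
  Σ                    531.6732     1,513.2806
P = 531.6732; Macaulay duration = 1,513.2806 / 531.6732 = 2.84626 years.
Modified duration = D_Mac / (1 + y) = 2.84626 / 1.0395 = 2.73811 years.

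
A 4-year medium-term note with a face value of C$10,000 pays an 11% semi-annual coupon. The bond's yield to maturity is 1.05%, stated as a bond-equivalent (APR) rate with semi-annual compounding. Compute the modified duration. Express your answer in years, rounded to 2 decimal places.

Periodic yield y = 0.00525. First find Macaulay duration:
  t   CF        PV=CF/(1+0.00525)^t    t·PV
  1       550.00       547.1276       547.1276
  2       550.00       544.2702     1,088.5403
  3       550.00       541.4277     1,624.2830
  4       550.00       538.6000     2,154.4001
  5       550.00       535.7871     2,678.9357
  6       550.00       532.9889     3,197.9337
  7       550.00       530.2054     3,711.4375
  8    10,550.00    10,117.1877    80,937.5012
  Σ                 13,887.5945    95,940.1591
P = 13,887.5945; Macaulay duration = 95,940.1591 / 13,887.5945 = 6.90834 half-year periods = 3.45417 years.
Modified duration = D_Mac / (1 + y) = 3.45417 / 1.00525 = 3.43613 years.

3.44 years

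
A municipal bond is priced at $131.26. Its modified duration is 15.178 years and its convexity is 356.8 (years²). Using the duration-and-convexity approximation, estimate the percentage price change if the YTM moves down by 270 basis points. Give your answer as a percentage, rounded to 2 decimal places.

Duration effect: -D_mod·Δy = -15.178 × (-0.027) = +0.409806
Convexity effect: ½·C·(Δy)² = 0.5 × 356.8 × (-0.027)² = +0.1300536
ΔP/P ≈ +0.409806 + 0.1300536 = +0.5398596
= +53.98596%.

+53.99%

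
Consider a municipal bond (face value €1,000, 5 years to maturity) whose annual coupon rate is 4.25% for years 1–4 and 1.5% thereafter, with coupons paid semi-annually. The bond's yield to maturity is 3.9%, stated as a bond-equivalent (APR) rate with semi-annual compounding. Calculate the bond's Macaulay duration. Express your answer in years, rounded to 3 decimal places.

4.557 years

Periodic yield y = 0.0195. Discount each cash flow and weight by its period:
  t   CF        PV=CF/(1+0.0195)^t    t·PV
  1        21.25        20.8436        20.8436
  2        21.25        20.4449        40.8898
  3        21.25        20.0538        60.1615
  4        21.25        19.6703        78.6810
  5        21.25        19.2940        96.4701
  6        21.25        18.9250       113.5499
  7        21.25        18.5630       129.9410
  8        21.25        18.2080       145.6636
  9         7.50         6.3034        56.7308
  10    1,007.50       830.5633     8,305.6333
  Σ                    992.8692     9,048.5646
Price P = Σ PV = 992.8692.
Macaulay duration = Σ(t·PV) / P = 9,048.5646 / 992.8692 = 9.11355 half-year periods.
In years: 9.11355 / 2 = 4.55678 years.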